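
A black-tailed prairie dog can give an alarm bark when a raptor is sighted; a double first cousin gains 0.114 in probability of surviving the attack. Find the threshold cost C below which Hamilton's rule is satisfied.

0.0285

r to a double first cousin = 1/4 (double first cousins share both grandparent pairs — four paths of length 4: r = 4·(1/2)^4 = 1/4).
Hamilton's rule: n·r·B > C, so the trait is favored while C < n·r·B = 1·0.25·0.114 = 0.0285.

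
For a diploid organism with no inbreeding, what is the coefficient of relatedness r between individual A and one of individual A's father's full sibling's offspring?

0.125

Each parent–offspring link contributes a factor of 1/2, and independent paths through distinct common ancestors add.
First cousins share one grandparent pair — two paths of length 4: r = 2·(1/2)^4 = 1/8.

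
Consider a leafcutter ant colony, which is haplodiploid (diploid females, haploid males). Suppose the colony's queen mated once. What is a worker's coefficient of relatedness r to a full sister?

Haplodiploid full sisters inherit their father's entire haploid genome identically (contributing 1/2) and on average half of their mother's contribution (1/2 · 1/2 = 1/4); r = 1/2 + 1/4 = 3/4.

0.75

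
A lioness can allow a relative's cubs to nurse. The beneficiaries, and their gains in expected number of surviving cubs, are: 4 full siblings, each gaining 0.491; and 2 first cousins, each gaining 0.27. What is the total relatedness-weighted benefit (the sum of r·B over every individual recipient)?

r to a full sibling = 0.5 (full sibs share both parents — two paths of length 2: r = 2·(1/2)^2 = 1/2).
r to a first cousin = 1/8 (first cousins share one grandparent pair — two paths of length 4: r = 2·(1/2)^4 = 1/8).
Summing one r·B term per recipient: 4·0.5·0.491 + 2·0.125·0.27 = 1.0495.

1.0495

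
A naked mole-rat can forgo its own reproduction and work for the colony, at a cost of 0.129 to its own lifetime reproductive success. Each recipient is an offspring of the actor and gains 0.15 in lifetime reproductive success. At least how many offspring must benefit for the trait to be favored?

2

r to an offspring = 1/2 (one parent–offspring link: r = (1/2)^1 = 1/2).
Hamilton's rule: n·r·B > C  ⇒  n > C/(r·B) = 0.129/(0.5·0.15) = 1.72.
The smallest integer exceeding 1.72 is 2.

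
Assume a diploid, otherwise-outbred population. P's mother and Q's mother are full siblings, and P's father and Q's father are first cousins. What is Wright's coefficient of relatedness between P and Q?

Wright's path rule: contributions from independent ancestry routes add.
P and Q are related in two ways: first cousins through their mothers (r = 1/8) and second cousins through their fathers (r = 1/32).
r = 1/8 + 1/32 = 0.15625.

0.15625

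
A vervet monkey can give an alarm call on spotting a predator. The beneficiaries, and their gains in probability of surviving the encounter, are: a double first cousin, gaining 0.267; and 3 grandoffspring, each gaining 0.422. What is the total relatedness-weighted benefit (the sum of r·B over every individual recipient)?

0.38325

r to a double first cousin = 0.25 (double first cousins share both grandparent pairs — four paths of length 4: r = 4·(1/2)^4 = 1/4).
r to a grandoffspring = 0.25 (two parent–offspring links: r = (1/2)^2 = 1/4).
Summing one r·B term per recipient: 1·0.25·0.267 + 3·0.25·0.422 = 0.38325.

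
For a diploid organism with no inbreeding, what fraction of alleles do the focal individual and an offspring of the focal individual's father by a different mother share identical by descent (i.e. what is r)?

0.25

Each parent–offspring link contributes a factor of 1/2, and independent paths through distinct common ancestors add.
Half-sibs share one parent — one path of length 2: r = (1/2)^2 = 1/4.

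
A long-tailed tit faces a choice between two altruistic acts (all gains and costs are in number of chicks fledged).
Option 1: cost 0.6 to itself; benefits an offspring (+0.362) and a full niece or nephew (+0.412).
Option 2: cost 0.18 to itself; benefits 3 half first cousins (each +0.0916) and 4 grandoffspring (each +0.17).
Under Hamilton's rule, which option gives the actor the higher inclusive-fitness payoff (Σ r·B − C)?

Option 1: r to an offspring = 0.5.
Option 1: r to a full niece or nephew = 0.25.
Option 1: Σ r·B − C = (1·0.5·0.362 + 1·0.25·0.412) − 0.6 = -0.316.
Option 2: r to a half first cousin = 0.0625.
Option 2: r to a grandoffspring = 0.25.
Option 2: Σ r·B − C = (3·0.0625·0.0916 + 4·0.25·0.17) − 0.18 = 0.007175.
Option 2 has the higher net inclusive-fitness payoff.

Option 2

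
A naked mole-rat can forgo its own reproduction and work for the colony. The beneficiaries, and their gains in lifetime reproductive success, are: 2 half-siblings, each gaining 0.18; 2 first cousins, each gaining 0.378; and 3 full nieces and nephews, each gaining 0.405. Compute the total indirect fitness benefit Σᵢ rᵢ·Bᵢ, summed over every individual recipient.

r to a half-sibling = 0.25 (half-sibs share one parent — one path of length 2: r = (1/2)^2 = 1/4).
r to a first cousin = 0.125 (first cousins share one grandparent pair — two paths of length 4: r = 2·(1/2)^4 = 1/8).
r to a full niece or nephew = 1/4 (full aunt/uncle↔niece/nephew: two paths of length 3 through the shared grandparent pair: r = 2·(1/2)^3 = 1/4).
Summing one r·B term per recipient: 2·0.25·0.18 + 2·0.125·0.378 + 3·0.25·0.405 = 0.48825.

0.48825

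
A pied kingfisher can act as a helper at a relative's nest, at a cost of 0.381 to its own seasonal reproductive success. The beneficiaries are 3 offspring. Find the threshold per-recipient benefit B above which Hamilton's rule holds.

r to an offspring = 0.5 (one parent–offspring link: r = (1/2)^1 = 1/2).
Hamilton's rule with n recipients of equal r: n·r·B > C, so B > C/(n·r) = 0.381/(3·0.5) = 0.254.

0.254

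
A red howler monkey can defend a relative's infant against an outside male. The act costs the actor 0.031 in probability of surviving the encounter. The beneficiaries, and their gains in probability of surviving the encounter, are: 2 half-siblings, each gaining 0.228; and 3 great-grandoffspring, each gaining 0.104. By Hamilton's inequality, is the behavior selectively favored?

Yes

Hamilton's rule: the trait is favored when the sum of r·B over every recipient exceeds the actor's cost C.
r to a half-sibling = 1/4 (half-sibs share one parent — one path of length 2: r = (1/2)^2 = 1/4).
r to a great-grandoffspring = 1/8 (three parent–offspring links: r = (1/2)^3 = 1/8).
Summing one r·B term per recipient: 2·0.25·0.228 + 3·0.125·0.104 = 0.153.
0.153 > 0.031: the indirect benefit exceeds the cost.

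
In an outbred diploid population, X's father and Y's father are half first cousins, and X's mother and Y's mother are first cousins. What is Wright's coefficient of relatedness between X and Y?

Relatedness sums over independent paths through distinct common ancestors.
X and Y are related in two ways: half second cousins through their fathers (r = 1/64) and second cousins through their mothers (r = 1/32).
r = 1/64 + 1/32 = 0.046875.

0.046875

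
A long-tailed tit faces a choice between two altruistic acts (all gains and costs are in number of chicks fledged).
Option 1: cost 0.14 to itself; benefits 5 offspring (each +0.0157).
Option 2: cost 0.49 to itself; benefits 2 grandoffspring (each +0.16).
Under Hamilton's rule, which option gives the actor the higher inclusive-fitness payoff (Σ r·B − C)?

Option 1: r to an offspring = 0.5.
Option 1: Σ r·B − C = (5·0.5·0.0157) − 0.14 = -0.10075.
Option 2: r to a grandoffspring = 0.25.
Option 2: Σ r·B − C = (2·0.25·0.16) − 0.49 = -0.41.
Option 1 has the higher net inclusive-fitness payoff.

Option 1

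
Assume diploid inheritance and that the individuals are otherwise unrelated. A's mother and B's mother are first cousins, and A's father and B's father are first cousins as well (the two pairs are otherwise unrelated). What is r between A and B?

Wright's path rule: contributions from independent ancestry routes add.
A and B are related in two ways: second cousins through their mothers (r = 1/32) and second cousins through their fathers (r = 1/32).
r = 1/32 + 1/32 = 0.0625.

0.0625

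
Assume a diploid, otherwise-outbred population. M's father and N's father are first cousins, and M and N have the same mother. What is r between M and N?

0.28125

With two independent routes of shared ancestry, r is the sum of the two contributions.
M and N are related in two ways: second cousins through their fathers (r = 1/32) and half-sibs through their shared mother (r = 1/4).
r = 1/32 + 1/4 = 0.28125.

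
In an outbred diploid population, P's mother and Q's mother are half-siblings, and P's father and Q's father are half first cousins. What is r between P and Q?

0.078125

Relatedness sums over independent paths through distinct common ancestors.
P and Q are related in two ways: half first cousins through their mothers (r = 1/16) and half second cousins through their fathers (r = 1/64).
r = 1/16 + 1/64 = 0.078125.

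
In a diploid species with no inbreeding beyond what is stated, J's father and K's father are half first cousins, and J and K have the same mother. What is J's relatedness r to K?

0.265625

With two independent routes of shared ancestry, r is the sum of the two contributions.
J and K are related in two ways: half second cousins through their fathers (r = 1/64) and half-sibs through their shared mother (r = 1/4).
r = 1/64 + 1/4 = 17/64 = 0.265625.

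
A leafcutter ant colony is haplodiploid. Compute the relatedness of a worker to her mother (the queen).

0.5

One meiotic link between diploid queen and diploid daughter: r = 1/2.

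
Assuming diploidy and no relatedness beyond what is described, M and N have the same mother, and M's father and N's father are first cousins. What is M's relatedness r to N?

0.28125

Independent pedigree routes through distinct common ancestors add.
M and N are related in two ways: half-sibs through their shared mother (r = 1/4) and second cousins through their fathers (r = 1/32).
r = 1/4 + 1/32 = 9/32 = 0.28125.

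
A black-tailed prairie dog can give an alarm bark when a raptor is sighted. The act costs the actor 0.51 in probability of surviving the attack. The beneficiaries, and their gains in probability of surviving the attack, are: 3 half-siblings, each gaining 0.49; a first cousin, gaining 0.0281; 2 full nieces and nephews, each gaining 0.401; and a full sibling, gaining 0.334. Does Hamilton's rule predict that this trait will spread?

Yes

Hamilton's rule: the trait is favored when the sum of r·B over every recipient exceeds the actor's cost C.
r to a half-sibling = 0.25 (half-sibs share one parent — one path of length 2: r = (1/2)^2 = 1/4).
r to a first cousin = 0.125 (first cousins share one grandparent pair — two paths of length 4: r = 2·(1/2)^4 = 1/8).
r to a full niece or nephew = 1/4 (full aunt/uncle↔niece/nephew: two paths of length 3 through the shared grandparent pair: r = 2·(1/2)^3 = 1/4).
r to a full sibling = 1/2 (full sibs share both parents — two paths of length 2: r = 2·(1/2)^2 = 1/2).
Summing one r·B term per recipient: 3·0.25·0.49 + 1·0.125·0.0281 + 2·0.25·0.401 + 1·0.5·0.334 = 0.7385125.
0.7385125 > 0.51: the indirect benefit exceeds the cost.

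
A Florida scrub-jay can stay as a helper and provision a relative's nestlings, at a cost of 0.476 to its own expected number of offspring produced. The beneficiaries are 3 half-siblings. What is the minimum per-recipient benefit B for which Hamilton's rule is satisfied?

0.6347

r to a half-sibling = 0.25 (half-sibs share one parent — one path of length 2: r = (1/2)^2 = 1/4).
Hamilton's rule with n recipients of equal r: n·r·B > C, so B > C/(n·r) = 0.476/(3·0.25) = 0.6347.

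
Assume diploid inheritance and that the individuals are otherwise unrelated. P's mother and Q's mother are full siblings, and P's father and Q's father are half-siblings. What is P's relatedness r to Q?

Wright's path rule: contributions from independent ancestry routes add.
P and Q are related in two ways: first cousins through their mothers (r = 1/8) and half first cousins through their fathers (r = 1/16).
r = 1/8 + 1/16 = 0.1875.

0.1875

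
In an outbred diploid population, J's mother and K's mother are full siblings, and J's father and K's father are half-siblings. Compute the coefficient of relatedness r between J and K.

Wright's path rule: contributions from independent ancestry routes add.
J and K are related in two ways: first cousins through their mothers (r = 1/8) and half first cousins through their fathers (r = 1/16).
r = 1/8 + 1/16 = 0.1875.

0.1875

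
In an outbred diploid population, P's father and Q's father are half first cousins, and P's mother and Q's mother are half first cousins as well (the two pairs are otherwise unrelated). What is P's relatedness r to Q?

0.03125

Independent pedigree routes through distinct common ancestors add.
P and Q are related in two ways: half second cousins through their fathers (r = 1/64) and half second cousins through their mothers (r = 1/64).
r = 1/64 + 1/64 = 0.03125.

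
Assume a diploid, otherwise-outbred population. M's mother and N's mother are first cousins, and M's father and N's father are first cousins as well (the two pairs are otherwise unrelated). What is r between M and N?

0.0625

Wright's path rule: contributions from independent ancestry routes add.
M and N are related in two ways: second cousins through their mothers (r = 1/32) and second cousins through their fathers (r = 1/32).
r = 1/32 + 1/32 = 0.0625.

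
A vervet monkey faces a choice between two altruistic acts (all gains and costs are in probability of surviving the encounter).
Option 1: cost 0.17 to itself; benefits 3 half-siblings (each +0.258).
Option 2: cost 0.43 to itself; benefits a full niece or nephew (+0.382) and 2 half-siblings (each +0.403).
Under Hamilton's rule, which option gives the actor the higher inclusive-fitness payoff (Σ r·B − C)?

Option 1: r to a half-sibling = 0.25.
Option 1: Σ r·B − C = (3·0.25·0.258) − 0.17 = 0.0235.
Option 2: r to a full niece or nephew = 0.25.
Option 2: r to a half-sibling = 0.25.
Option 2: Σ r·B − C = (1·0.25·0.382 + 2·0.25·0.403) − 0.43 = -0.133.
Option 1 has the higher net inclusive-fitness payoff.

Option 1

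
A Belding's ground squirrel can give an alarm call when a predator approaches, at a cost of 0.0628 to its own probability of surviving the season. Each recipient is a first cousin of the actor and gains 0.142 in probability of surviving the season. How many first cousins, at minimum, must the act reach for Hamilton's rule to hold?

r to a first cousin = 1/8 (first cousins share one grandparent pair — two paths of length 4: r = 2·(1/2)^4 = 1/8).
Hamilton's rule: n·r·B > C  ⇒  n > C/(r·B) = 0.0628/(0.125·0.142) = 3.538.
The smallest integer exceeding 3.538 is 4.

4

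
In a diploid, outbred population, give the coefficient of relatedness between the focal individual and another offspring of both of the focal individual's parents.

Each parent–offspring link contributes a factor of 1/2, and independent paths through distinct common ancestors add.
Full sibs share both parents — two paths of length 2: r = 2·(1/2)^2 = 1/2.

0.5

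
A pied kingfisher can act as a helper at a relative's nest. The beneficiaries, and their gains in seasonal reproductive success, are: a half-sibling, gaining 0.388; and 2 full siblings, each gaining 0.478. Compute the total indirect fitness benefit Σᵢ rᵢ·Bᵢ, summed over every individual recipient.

r to a half-sibling = 1/4 (half-sibs share one parent — one path of length 2: r = (1/2)^2 = 1/4).
r to a full sibling = 1/2 (full sibs share both parents — two paths of length 2: r = 2·(1/2)^2 = 1/2).
Summing one r·B term per recipient: 1·0.25·0.388 + 2·0.5·0.478 = 0.575.

0.575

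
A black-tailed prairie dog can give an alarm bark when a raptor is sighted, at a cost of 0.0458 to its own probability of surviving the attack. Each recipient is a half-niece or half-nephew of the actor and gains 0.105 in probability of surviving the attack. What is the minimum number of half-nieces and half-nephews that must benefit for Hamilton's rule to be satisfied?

4

r to a half-niece or half-nephew = 1/8 (half-aunt/uncle↔niece/nephew: one path of length 3: r = (1/2)^3 = 1/8).
Hamilton's rule: n·r·B > C  ⇒  n > C/(r·B) = 0.0458/(0.125·0.105) = 3.49.
The smallest integer exceeding 3.49 is 4.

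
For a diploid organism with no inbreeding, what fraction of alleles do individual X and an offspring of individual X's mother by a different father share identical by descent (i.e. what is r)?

Each parent–offspring link contributes a factor of 1/2, and independent paths through distinct common ancestors add.
Half-sibs share one parent — one path of length 2: r = (1/2)^2 = 1/4.

0.25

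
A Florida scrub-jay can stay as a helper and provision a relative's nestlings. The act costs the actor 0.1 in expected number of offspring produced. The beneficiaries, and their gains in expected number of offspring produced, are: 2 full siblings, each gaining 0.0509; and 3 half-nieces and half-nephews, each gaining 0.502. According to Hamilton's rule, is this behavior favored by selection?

Hamilton's rule: the trait is favored when the sum of r·B over every recipient exceeds the actor's cost C.
r to a full sibling = 0.5 (full sibs share both parents — two paths of length 2: r = 2·(1/2)^2 = 1/2).
r to a half-niece or half-nephew = 0.125 (half-aunt/uncle↔niece/nephew: one path of length 3: r = (1/2)^3 = 1/8).
Summing one r·B term per recipient: 2·0.5·0.0509 + 3·0.125·0.502 = 0.23915.
0.23915 > 0.1: the indirect benefit exceeds the cost.

Yes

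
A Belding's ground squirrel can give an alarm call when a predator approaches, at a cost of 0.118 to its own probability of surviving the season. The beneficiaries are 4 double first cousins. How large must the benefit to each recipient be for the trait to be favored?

0.118

r to a double first cousin = 0.25 (double first cousins share both grandparent pairs — four paths of length 4: r = 4·(1/2)^4 = 1/4).
Hamilton's rule with n recipients of equal r: n·r·B > C, so B > C/(n·r) = 0.118/(4·0.25) = 0.118.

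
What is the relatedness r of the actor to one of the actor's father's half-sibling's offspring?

Each parent–offspring link contributes a factor of 1/2, and independent paths through distinct common ancestors add.
Half first cousins share one grandparent — one path of length 4: r = (1/2)^4 = 1/16.

0.0625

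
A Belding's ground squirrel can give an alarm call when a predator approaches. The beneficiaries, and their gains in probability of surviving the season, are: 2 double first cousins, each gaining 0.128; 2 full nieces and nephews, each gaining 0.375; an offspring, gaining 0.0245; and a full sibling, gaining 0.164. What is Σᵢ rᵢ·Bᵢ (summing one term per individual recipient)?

r to a double first cousin = 1/4 (double first cousins share both grandparent pairs — four paths of length 4: r = 4·(1/2)^4 = 1/4).
r to a full niece or nephew = 0.25 (full aunt/uncle↔niece/nephew: two paths of length 3 through the shared grandparent pair: r = 2·(1/2)^3 = 1/4).
r to an offspring = 0.5 (one parent–offspring link: r = (1/2)^1 = 1/2).
r to a full sibling = 0.5 (full sibs share both parents — two paths of length 2: r = 2·(1/2)^2 = 1/2).
Summing one r·B term per recipient: 2·0.25·0.128 + 2·0.25·0.375 + 1·0.5·0.0245 + 1·0.5·0.164 = 0.34575.

0.34575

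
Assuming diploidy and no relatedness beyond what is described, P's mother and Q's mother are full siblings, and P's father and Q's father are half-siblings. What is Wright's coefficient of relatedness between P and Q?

Independent pedigree routes through distinct common ancestors add.
P and Q are related in two ways: first cousins through their mothers (r = 1/8) and half first cousins through their fathers (r = 1/16).
r = 1/8 + 1/16 = 3/16 = 0.1875.

0.1875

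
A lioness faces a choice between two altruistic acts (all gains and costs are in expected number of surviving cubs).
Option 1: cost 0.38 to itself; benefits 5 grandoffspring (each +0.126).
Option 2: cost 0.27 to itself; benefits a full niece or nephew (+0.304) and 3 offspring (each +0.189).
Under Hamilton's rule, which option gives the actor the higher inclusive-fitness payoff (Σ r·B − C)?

Option 2

Option 1: r to a grandoffspring = 0.25.
Option 1: Σ r·B − C = (5·0.25·0.126) − 0.38 = -0.2225.
Option 2: r to a full niece or nephew = 0.25.
Option 2: r to an offspring = 0.5.
Option 2: Σ r·B − C = (1·0.25·0.304 + 3·0.5·0.189) − 0.27 = 0.0895.
Option 2 has the higher net inclusive-fitness payoff.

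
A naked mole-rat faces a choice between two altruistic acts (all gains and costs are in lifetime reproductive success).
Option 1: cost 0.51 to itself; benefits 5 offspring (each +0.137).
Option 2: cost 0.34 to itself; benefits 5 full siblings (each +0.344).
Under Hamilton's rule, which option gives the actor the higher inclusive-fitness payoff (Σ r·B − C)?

Option 2

Option 1: r to an offspring = 0.5.
Option 1: Σ r·B − C = (5·0.5·0.137) − 0.51 = -0.1675.
Option 2: r to a full sibling = 0.5.
Option 2: Σ r·B − C = (5·0.5·0.344) − 0.34 = 0.52.
Option 2 has the higher net inclusive-fitness payoff.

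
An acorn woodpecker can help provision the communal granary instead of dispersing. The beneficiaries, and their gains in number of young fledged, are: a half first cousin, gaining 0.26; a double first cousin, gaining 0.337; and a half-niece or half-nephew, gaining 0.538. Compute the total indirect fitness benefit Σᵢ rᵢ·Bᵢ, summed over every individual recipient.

0.16775

r to a half first cousin = 0.0625 (half first cousins share one grandparent — one path of length 4: r = (1/2)^4 = 1/16).
r to a double first cousin = 0.25 (double first cousins share both grandparent pairs — four paths of length 4: r = 4·(1/2)^4 = 1/4).
r to a half-niece or half-nephew = 1/8 (half-aunt/uncle↔niece/nephew: one path of length 3: r = (1/2)^3 = 1/8).
Summing one r·B term per recipient: 1·0.0625·0.26 + 1·0.25·0.337 + 1·0.125·0.538 = 0.16775.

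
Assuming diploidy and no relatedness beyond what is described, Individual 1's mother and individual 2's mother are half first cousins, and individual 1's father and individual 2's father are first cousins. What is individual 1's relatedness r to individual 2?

0.046875

Relatedness sums over independent paths through distinct common ancestors.
Individual 1 and individual 2 are related in two ways: half second cousins through their mothers (r = 1/64) and second cousins through their fathers (r = 1/32).
r = 1/64 + 1/32 = 3/64 = 0.046875.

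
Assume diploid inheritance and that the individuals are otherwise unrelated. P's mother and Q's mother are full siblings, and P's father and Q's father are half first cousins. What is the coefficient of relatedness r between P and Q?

Relatedness sums over independent paths through distinct common ancestors.
P and Q are related in two ways: first cousins through their mothers (r = 1/8) and half second cousins through their fathers (r = 1/64).
r = 1/8 + 1/64 = 0.140625.

0.140625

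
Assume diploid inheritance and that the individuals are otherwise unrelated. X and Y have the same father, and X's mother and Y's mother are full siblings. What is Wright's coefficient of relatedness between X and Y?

Relatedness sums over independent paths through distinct common ancestors.
X and Y are related in two ways: half-sibs through their shared father (r = 1/4) and first cousins through their mothers (r = 1/8).
r = 1/4 + 1/8 = 3/8 = 0.375.

0.375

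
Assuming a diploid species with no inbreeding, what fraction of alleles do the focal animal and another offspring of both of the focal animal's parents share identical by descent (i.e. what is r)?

Each parent–offspring link contributes a factor of 1/2, and independent paths through distinct common ancestors add.
Full sibs share both parents — two paths of length 2: r = 2·(1/2)^2 = 1/2.

0.5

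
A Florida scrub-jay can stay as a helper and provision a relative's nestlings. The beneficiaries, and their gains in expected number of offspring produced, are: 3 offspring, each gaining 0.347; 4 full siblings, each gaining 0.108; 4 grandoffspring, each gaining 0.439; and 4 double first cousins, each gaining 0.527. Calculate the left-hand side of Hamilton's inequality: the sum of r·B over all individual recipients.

1.7025

r to an offspring = 0.5 (one parent–offspring link: r = (1/2)^1 = 1/2).
r to a full sibling = 1/2 (full sibs share both parents — two paths of length 2: r = 2·(1/2)^2 = 1/2).
r to a grandoffspring = 1/4 (two parent–offspring links: r = (1/2)^2 = 1/4).
r to a double first cousin = 0.25 (double first cousins share both grandparent pairs — four paths of length 4: r = 4·(1/2)^4 = 1/4).
Summing one r·B term per recipient: 3·0.5·0.347 + 4·0.5·0.108 + 4·0.25·0.439 + 4·0.25·0.527 = 1.7025.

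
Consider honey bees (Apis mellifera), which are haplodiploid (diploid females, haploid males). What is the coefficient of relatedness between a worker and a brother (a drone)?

0.25

Her haploid brother carries none of their father's genes and a random half of their mother's genome; that half matches the maternal half of her own genome with probability 1/2: r = 1/2 · 1/2 = 1/4.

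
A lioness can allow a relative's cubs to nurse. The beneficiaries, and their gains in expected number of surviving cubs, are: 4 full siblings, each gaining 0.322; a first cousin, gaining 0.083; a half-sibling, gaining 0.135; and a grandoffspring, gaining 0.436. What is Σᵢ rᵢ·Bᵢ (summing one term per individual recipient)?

r to a full sibling = 0.5 (full sibs share both parents — two paths of length 2: r = 2·(1/2)^2 = 1/2).
r to a first cousin = 1/8 (first cousins share one grandparent pair — two paths of length 4: r = 2·(1/2)^4 = 1/8).
r to a half-sibling = 0.25 (half-sibs share one parent — one path of length 2: r = (1/2)^2 = 1/4).
r to a grandoffspring = 1/4 (two parent–offspring links: r = (1/2)^2 = 1/4).
Summing one r·B term per recipient: 4·0.5·0.322 + 1·0.125·0.083 + 1·0.25·0.135 + 1·0.25·0.436 = 0.797125.

0.797125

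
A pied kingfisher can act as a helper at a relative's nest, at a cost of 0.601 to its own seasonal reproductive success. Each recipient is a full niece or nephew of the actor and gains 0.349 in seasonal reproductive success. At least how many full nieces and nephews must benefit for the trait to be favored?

r to a full niece or nephew = 1/4 (full aunt/uncle↔niece/nephew: two paths of length 3 through the shared grandparent pair: r = 2·(1/2)^3 = 1/4).
Hamilton's rule: n·r·B > C  ⇒  n > C/(r·B) = 0.601/(0.25·0.349) = 6.888.
The smallest integer exceeding 6.888 is 7.

7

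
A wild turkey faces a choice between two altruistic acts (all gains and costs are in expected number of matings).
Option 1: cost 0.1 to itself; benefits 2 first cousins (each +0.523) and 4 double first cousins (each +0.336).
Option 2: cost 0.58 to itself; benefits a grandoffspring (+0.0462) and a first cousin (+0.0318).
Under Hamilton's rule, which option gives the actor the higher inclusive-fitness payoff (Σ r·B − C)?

Option 1

Option 1: r to a first cousin = 0.125.
Option 1: r to a double first cousin = 0.25.
Option 1: Σ r·B − C = (2·0.125·0.523 + 4·0.25·0.336) − 0.1 = 0.36675.
Option 2: r to a grandoffspring = 0.25.
Option 2: r to a first cousin = 0.125.
Option 2: Σ r·B − C = (1·0.25·0.0462 + 1·0.125·0.0318) − 0.58 = -0.564475.
Option 1 has the higher net inclusive-fitness payoff.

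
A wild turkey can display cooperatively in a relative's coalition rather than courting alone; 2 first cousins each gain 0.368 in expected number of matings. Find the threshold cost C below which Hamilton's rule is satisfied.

0.092

r to a first cousin = 0.125 (first cousins share one grandparent pair — two paths of length 4: r = 2·(1/2)^4 = 1/8).
Hamilton's rule: n·r·B > C, so the trait is favored while C < n·r·B = 2·0.125·0.368 = 0.092.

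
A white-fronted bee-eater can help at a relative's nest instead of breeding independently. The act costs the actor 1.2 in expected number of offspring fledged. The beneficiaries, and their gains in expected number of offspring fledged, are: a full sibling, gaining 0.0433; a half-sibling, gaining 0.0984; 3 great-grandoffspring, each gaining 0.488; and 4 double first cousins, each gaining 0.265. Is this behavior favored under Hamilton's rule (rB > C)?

Hamilton's rule: the trait is favored when the sum of r·B over every recipient exceeds the actor's cost C.
r to a full sibling = 1/2 (full sibs share both parents — two paths of length 2: r = 2·(1/2)^2 = 1/2).
r to a half-sibling = 1/4 (half-sibs share one parent — one path of length 2: r = (1/2)^2 = 1/4).
r to a great-grandoffspring = 0.125 (three parent–offspring links: r = (1/2)^3 = 1/8).
r to a double first cousin = 1/4 (double first cousins share both grandparent pairs — four paths of length 4: r = 4·(1/2)^4 = 1/4).
Summing one r·B term per recipient: 1·0.5·0.0433 + 1·0.25·0.0984 + 3·0.125·0.488 + 4·0.25·0.265 = 0.49425.
0.49425 < 1.2: the indirect benefit is less than the cost.

No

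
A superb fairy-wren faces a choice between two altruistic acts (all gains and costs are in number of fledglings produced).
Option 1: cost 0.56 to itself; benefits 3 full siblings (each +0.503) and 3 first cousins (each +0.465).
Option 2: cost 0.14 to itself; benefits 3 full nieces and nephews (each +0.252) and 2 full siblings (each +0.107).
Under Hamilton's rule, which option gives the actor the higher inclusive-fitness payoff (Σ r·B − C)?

Option 1: r to a full sibling = 0.5.
Option 1: r to a first cousin = 0.125.
Option 1: Σ r·B − C = (3·0.5·0.503 + 3·0.125·0.465) − 0.56 = 0.368875.
Option 2: r to a full niece or nephew = 0.25.
Option 2: r to a full sibling = 0.5.
Option 2: Σ r·B − C = (3·0.25·0.252 + 2·0.5·0.107) − 0.14 = 0.156.
Option 1 has the higher net inclusive-fitness payoff.

Option 1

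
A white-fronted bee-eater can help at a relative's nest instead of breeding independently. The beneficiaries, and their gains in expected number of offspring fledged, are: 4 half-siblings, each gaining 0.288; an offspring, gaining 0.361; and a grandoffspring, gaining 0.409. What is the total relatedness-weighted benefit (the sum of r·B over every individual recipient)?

0.57075

r to a half-sibling = 0.25 (half-sibs share one parent — one path of length 2: r = (1/2)^2 = 1/4).
r to an offspring = 1/2 (one parent–offspring link: r = (1/2)^1 = 1/2).
r to a grandoffspring = 0.25 (two parent–offspring links: r = (1/2)^2 = 1/4).
Summing one r·B term per recipient: 4·0.25·0.288 + 1·0.5·0.361 + 1·0.25·0.409 = 0.57075.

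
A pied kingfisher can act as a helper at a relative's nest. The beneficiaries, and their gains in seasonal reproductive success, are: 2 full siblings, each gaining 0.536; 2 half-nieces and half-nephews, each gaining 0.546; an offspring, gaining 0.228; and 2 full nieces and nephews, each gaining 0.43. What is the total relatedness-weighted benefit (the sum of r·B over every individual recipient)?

1.0015

r to a full sibling = 0.5 (full sibs share both parents — two paths of length 2: r = 2·(1/2)^2 = 1/2).
r to a half-niece or half-nephew = 1/8 (half-aunt/uncle↔niece/nephew: one path of length 3: r = (1/2)^3 = 1/8).
r to an offspring = 1/2 (one parent–offspring link: r = (1/2)^1 = 1/2).
r to a full niece or nephew = 0.25 (full aunt/uncle↔niece/nephew: two paths of length 3 through the shared grandparent pair: r = 2·(1/2)^3 = 1/4).
Summing one r·B term per recipient: 2·0.5·0.536 + 2·0.125·0.546 + 1·0.5·0.228 + 2·0.25·0.43 = 1.0015.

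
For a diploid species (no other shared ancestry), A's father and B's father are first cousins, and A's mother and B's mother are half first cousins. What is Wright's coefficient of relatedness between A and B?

With two independent routes of shared ancestry, r is the sum of the two contributions.
A and B are related in two ways: second cousins through their fathers (r = 1/32) and half second cousins through their mothers (r = 1/64).
r = 1/32 + 1/64 = 0.046875.

0.046875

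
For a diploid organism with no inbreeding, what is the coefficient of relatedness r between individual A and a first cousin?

0.125

First cousins share one grandparent pair — two paths of length 4: r = 2·(1/2)^4 = 1/8.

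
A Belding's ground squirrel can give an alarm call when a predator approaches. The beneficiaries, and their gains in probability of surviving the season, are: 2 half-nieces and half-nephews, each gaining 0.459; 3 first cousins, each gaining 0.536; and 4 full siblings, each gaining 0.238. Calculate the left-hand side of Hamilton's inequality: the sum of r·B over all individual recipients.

0.79175

r to a half-niece or half-nephew = 1/8 (half-aunt/uncle↔niece/nephew: one path of length 3: r = (1/2)^3 = 1/8).
r to a first cousin = 1/8 (first cousins share one grandparent pair — two paths of length 4: r = 2·(1/2)^4 = 1/8).
r to a full sibling = 1/2 (full sibs share both parents — two paths of length 2: r = 2·(1/2)^2 = 1/2).
Summing one r·B term per recipient: 2·0.125·0.459 + 3·0.125·0.536 + 4·0.5·0.238 = 0.79175.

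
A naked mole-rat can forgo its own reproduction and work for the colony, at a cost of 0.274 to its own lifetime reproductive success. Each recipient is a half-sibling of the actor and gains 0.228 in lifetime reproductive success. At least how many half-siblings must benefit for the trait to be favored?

5

r to a half-sibling = 0.25 (half-sibs share one parent — one path of length 2: r = (1/2)^2 = 1/4).
Hamilton's rule: n·r·B > C  ⇒  n > C/(r·B) = 0.274/(0.25·0.228) = 4.807.
The smallest integer exceeding 4.807 is 5.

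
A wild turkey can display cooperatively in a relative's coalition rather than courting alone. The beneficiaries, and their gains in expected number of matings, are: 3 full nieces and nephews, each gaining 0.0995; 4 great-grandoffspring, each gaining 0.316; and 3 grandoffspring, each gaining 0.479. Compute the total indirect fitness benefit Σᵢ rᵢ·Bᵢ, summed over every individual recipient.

0.591875

r to a full niece or nephew = 1/4 (full aunt/uncle↔niece/nephew: two paths of length 3 through the shared grandparent pair: r = 2·(1/2)^3 = 1/4).
r to a great-grandoffspring = 0.125 (three parent–offspring links: r = (1/2)^3 = 1/8).
r to a grandoffspring = 0.25 (two parent–offspring links: r = (1/2)^2 = 1/4).
Summing one r·B term per recipient: 3·0.25·0.0995 + 4·0.125·0.316 + 3·0.25·0.479 = 0.591875.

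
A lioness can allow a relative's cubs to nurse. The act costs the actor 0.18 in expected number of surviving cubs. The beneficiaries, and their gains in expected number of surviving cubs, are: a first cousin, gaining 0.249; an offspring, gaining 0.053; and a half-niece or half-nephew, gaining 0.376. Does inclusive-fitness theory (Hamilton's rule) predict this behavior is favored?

Hamilton's rule: the trait is favored when the sum of r·B over every recipient exceeds the actor's cost C.
r to a first cousin = 0.125 (first cousins share one grandparent pair — two paths of length 4: r = 2·(1/2)^4 = 1/8).
r to an offspring = 1/2 (one parent–offspring link: r = (1/2)^1 = 1/2).
r to a half-niece or half-nephew = 0.125 (half-aunt/uncle↔niece/nephew: one path of length 3: r = (1/2)^3 = 1/8).
Summing one r·B term per recipient: 1·0.125·0.249 + 1·0.5·0.053 + 1·0.125·0.376 = 0.104625.
0.104625 < 0.18: the indirect benefit is less than the cost.

No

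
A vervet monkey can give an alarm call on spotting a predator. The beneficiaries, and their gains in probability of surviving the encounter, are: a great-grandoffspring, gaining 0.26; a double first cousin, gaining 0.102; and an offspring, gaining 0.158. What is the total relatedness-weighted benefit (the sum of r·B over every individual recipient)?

0.137

r to a great-grandoffspring = 1/8 (three parent–offspring links: r = (1/2)^3 = 1/8).
r to a double first cousin = 0.25 (double first cousins share both grandparent pairs — four paths of length 4: r = 4·(1/2)^4 = 1/4).
r to an offspring = 1/2 (one parent–offspring link: r = (1/2)^1 = 1/2).
Summing one r·B term per recipient: 1·0.125·0.26 + 1·0.25·0.102 + 1·0.5·0.158 = 0.137.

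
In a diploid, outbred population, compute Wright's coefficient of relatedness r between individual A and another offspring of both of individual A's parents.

Each parent–offspring link contributes a factor of 1/2, and independent paths through distinct common ancestors add.
Full sibs share both parents — two paths of length 2: r = 2·(1/2)^2 = 1/2.

0.5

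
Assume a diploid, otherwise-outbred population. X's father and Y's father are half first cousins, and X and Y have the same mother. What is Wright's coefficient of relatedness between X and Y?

With two independent routes of shared ancestry, r is the sum of the two contributions.
X and Y are related in two ways: half second cousins through their fathers (r = 1/64) and half-sibs through their shared mother (r = 1/4).
r = 1/64 + 1/4 = 17/64 = 0.265625.

0.265625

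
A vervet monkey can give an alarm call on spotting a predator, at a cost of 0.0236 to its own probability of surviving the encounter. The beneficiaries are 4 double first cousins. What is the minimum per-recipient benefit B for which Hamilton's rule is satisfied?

0.0236

r to a double first cousin = 1/4 (double first cousins share both grandparent pairs — four paths of length 4: r = 4·(1/2)^4 = 1/4).
Hamilton's rule with n recipients of equal r: n·r·B > C, so B > C/(n·r) = 0.0236/(4·0.25) = 0.0236.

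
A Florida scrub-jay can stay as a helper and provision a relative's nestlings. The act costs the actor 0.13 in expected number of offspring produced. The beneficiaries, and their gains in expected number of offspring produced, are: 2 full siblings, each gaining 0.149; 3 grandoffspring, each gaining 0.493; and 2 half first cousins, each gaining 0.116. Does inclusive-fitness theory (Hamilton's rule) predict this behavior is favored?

Yes

Hamilton's rule: the trait is favored when the sum of r·B over every recipient exceeds the actor's cost C.
r to a full sibling = 0.5 (full sibs share both parents — two paths of length 2: r = 2·(1/2)^2 = 1/2).
r to a grandoffspring = 1/4 (two parent–offspring links: r = (1/2)^2 = 1/4).
r to a half first cousin = 1/16 (half first cousins share one grandparent — one path of length 4: r = (1/2)^4 = 1/16).
Summing one r·B term per recipient: 2·0.5·0.149 + 3·0.25·0.493 + 2·0.0625·0.116 = 0.53325.
0.53325 > 0.13: the indirect benefit exceeds the cost.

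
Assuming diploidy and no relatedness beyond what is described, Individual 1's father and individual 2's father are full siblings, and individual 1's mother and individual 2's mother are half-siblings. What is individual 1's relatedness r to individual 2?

0.1875

Wright's path rule: contributions from independent ancestry routes add.
Individual 1 and individual 2 are related in two ways: first cousins through their fathers (r = 1/8) and half first cousins through their mothers (r = 1/16).
r = 1/8 + 1/16 = 3/16 = 0.1875.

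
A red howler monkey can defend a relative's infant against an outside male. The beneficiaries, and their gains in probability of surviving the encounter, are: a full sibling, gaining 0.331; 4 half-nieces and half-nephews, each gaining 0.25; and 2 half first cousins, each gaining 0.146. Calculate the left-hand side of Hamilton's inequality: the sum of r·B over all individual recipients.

r to a full sibling = 0.5 (full sibs share both parents — two paths of length 2: r = 2·(1/2)^2 = 1/2).
r to a half-niece or half-nephew = 0.125 (half-aunt/uncle↔niece/nephew: one path of length 3: r = (1/2)^3 = 1/8).
r to a half first cousin = 0.0625 (half first cousins share one grandparent — one path of length 4: r = (1/2)^4 = 1/16).
Summing one r·B term per recipient: 1·0.5·0.331 + 4·0.125·0.25 + 2·0.0625·0.146 = 0.30875.

0.30875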